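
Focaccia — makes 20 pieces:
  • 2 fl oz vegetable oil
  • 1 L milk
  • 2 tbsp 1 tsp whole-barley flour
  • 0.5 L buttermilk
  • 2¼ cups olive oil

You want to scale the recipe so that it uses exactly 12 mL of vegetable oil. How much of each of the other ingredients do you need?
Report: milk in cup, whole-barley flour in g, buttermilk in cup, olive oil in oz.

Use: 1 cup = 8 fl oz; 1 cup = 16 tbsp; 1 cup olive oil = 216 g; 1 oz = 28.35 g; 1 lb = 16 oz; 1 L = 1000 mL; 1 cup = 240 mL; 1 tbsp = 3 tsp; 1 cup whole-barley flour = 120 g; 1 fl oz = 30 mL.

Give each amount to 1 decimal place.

The original recipe has 60 mL of vegetable oil, so the scaling factor is 12 ÷ 60 = 1/5 = 0.2.
milk: 1 L × 1/5 × 1000 mL/L ÷ 240 mL/cup ≈ 0.8 cup
whole-barley flour: (2 tbsp + 1 tsp = 7/3 tbsp) × 1/5 ÷ 16 tbsp/cup × 120 g/cup = 3.5 g
buttermilk: 0.5 L × 1/5 × 1000 mL/L ÷ 240 mL/cup ≈ 0.4 cup
olive oil: 2.25 cup × 1/5 × 216 g/cup ÷ 28.35 g/oz ≈ 3.4 oz

milk: 0.8 cup; whole-barley flour: 3.5 g; buttermilk: 0.4 cup; olive oil: 3.4 oz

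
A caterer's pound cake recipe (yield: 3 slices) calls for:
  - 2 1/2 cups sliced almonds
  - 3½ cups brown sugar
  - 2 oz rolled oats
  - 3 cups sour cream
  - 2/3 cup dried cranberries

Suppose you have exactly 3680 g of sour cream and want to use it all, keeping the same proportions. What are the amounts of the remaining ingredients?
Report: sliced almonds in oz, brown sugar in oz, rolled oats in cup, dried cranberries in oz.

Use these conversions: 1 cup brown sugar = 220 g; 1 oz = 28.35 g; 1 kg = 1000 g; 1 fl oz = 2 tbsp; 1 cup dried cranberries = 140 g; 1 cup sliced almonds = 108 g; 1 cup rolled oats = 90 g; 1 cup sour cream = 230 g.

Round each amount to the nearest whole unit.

The original recipe has 690 g of sour cream, so the scaling factor is 3680 ÷ 690 = 16/3.
sliced almonds: 2.5 cup × 16/3 × 108 g/cup ÷ 28.35 g/oz ≈ 51 oz
brown sugar: 3.5 cup × 16/3 × 220 g/cup ÷ 28.35 g/oz ≈ 145 oz
rolled oats: 2 oz × 16/3 × 28.35 g/oz ÷ 90 g/cup ≈ 3 cup
dried cranberries: 2/3 cup × 16/3 × 140 g/cup ÷ 28.35 g/oz ≈ 18 oz

sliced almonds: 51 oz; brown sugar: 145 oz; rolled oats: 3 cup; dried cranberries: 18 oz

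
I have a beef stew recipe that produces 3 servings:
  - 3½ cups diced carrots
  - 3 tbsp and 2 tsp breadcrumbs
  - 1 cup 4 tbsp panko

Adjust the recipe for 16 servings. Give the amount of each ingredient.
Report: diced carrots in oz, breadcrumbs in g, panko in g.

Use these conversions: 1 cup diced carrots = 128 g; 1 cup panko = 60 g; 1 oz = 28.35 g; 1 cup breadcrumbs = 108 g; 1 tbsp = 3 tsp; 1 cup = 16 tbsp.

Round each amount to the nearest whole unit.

diced carrots: 84 oz; breadcrumbs: 132 g; panko: 400 g

Scaling factor: 16/3.
diced carrots: 3.5 cup × 16/3 × 128 g/cup ÷ 28.35 g/oz ≈ 84 oz
breadcrumbs: (3 tbsp + 2 tsp = 11/3 tbsp) × 16/3 ÷ 16 tbsp/cup × 108 g/cup = 132 g
panko: (1 cup + 4 tbsp = 1.25 cup) × 16/3 × 60 g/cup = 400 g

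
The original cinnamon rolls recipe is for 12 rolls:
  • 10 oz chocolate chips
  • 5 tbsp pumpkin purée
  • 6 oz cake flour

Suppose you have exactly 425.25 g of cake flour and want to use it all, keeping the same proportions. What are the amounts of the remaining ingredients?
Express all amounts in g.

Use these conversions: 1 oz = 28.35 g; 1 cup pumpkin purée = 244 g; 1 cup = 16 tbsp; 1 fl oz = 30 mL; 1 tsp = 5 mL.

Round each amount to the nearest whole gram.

The original recipe has 170.1 g of cake flour, so the scaling factor is 425.25 ÷ 170.1 = 5/2 = 2.5.
chocolate chips: 10 oz × 5/2 × 28.35 g/oz ≈ 709 g
pumpkin purée: 5 tbsp × 5/2 ÷ 16 tbsp/cup × 244 g/cup ≈ 191 g

chocolate chips: 709 g; pumpkin purée: 191 g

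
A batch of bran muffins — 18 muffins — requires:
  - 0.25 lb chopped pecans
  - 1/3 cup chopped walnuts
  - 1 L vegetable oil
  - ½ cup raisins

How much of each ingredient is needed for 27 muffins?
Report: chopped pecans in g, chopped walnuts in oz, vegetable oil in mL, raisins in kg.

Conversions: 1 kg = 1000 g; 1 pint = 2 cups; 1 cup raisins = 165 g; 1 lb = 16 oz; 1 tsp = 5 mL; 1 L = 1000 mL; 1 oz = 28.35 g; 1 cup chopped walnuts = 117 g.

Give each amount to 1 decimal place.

Scaling factor: 27/18 = 3/2 = 1.5.
chopped pecans: 0.25 lb × 3/2 × 16 oz/lb × 28.35 g/oz = 170.1 g
chopped walnuts: 1/3 cup × 3/2 × 117 g/cup ÷ 28.35 g/oz ≈ 2.1 oz
vegetable oil: 1 L × 3/2 × 1000 mL/L = 1500.0 mL
raisins: 0.5 cup × 3/2 × 165 g/cup ÷ 1000 g/kg ≈ 0.1 kg

chopped pecans: 170.1 g; chopped walnuts: 2.1 oz; vegetable oil: 1500.0 mL; raisins: 0.1 kg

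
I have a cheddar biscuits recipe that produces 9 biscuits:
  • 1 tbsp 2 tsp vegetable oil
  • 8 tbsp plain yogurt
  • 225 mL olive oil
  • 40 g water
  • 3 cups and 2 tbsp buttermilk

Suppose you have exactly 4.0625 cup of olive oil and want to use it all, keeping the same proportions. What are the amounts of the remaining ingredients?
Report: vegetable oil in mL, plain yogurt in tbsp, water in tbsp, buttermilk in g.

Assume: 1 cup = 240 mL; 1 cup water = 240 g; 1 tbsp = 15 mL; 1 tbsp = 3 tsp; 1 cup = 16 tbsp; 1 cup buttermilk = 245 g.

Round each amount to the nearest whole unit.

The original recipe has 0.9375 cup of olive oil, so the scaling factor is 4.0625 ÷ 0.9375 = 13/3.
vegetable oil: (1 tbsp + 2 tsp = 5/3 tbsp) × 13/3 × 15 mL/tbsp ≈ 108 mL
plain yogurt: 8 tbsp × 13/3 ≈ 35 tbsp
water: 40 g × 13/3 ÷ 240 g/cup × 16 tbsp/cup ≈ 12 tbsp
buttermilk: (3 cup + 2 tbsp = 3.125 cup) × 13/3 × 245 g/cup ≈ 3318 g

vegetable oil: 108 mL; plain yogurt: 35 tbsp; water: 12 tbsp; buttermilk: 3318 g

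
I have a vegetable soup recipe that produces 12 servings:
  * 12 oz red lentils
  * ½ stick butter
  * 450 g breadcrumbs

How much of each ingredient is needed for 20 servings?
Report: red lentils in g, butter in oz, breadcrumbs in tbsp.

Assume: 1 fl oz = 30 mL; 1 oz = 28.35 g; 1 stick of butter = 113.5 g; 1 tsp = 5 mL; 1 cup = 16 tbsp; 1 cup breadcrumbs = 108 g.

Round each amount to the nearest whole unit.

red lentils: 567 g; butter: 3 oz; breadcrumbs: 111 tbsp

Scaling factor: 20/12 = 5/3.
red lentils: 12 oz × 5/3 × 28.35 g/oz = 567 g
butter: 0.5 stick × 5/3 × 113.5 g/stick ÷ 28.35 g/oz ≈ 3 oz
breadcrumbs: 450 g × 5/3 ÷ 108 g/cup × 16 tbsp/cup ≈ 111 tbsp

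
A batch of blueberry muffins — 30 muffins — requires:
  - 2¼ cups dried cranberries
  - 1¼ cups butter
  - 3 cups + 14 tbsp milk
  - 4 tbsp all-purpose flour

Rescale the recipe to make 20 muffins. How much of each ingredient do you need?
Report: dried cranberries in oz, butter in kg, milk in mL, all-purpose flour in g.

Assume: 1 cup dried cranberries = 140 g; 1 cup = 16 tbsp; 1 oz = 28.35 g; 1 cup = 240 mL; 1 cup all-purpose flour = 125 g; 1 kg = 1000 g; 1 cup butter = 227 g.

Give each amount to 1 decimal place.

dried cranberries: 7.4 oz; butter: 0.2 kg; milk: 620.0 mL; all-purpose flour: 20.8 g

Scaling factor: 20/30 = 2/3.
dried cranberries: 2.25 cup × 2/3 × 140 g/cup ÷ 28.35 g/oz ≈ 7.4 oz
butter: 1.25 cup × 2/3 × 227 g/cup ÷ 1000 g/kg ≈ 0.2 kg
milk: (3 cup + 14 tbsp = 3.875 cup) × 2/3 × 240 mL/cup = 620.0 mL
all-purpose flour: 4 tbsp × 2/3 ÷ 16 tbsp/cup × 125 g/cup ≈ 20.8 g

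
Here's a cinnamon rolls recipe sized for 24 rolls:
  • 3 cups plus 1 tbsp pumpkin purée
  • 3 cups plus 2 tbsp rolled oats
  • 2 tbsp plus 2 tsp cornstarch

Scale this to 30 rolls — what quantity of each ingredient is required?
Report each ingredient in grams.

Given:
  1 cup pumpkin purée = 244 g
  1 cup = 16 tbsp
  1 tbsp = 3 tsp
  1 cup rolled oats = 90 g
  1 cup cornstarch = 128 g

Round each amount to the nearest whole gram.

pumpkin purée: 934 g; rolled oats: 352 g; cornstarch: 27 g

Scaling factor: 30/24 = 5/4 = 1.25.
pumpkin purée: (3 cup + 1 tbsp = 3.0625 cup) × 5/4 × 244 g/cup ≈ 934 g
rolled oats: (3 cup + 2 tbsp = 3.125 cup) × 5/4 × 90 g/cup ≈ 352 g
cornstarch: (2 tbsp + 2 tsp = 8/3 tbsp) × 5/4 ÷ 16 tbsp/cup × 128 g/cup ≈ 27 g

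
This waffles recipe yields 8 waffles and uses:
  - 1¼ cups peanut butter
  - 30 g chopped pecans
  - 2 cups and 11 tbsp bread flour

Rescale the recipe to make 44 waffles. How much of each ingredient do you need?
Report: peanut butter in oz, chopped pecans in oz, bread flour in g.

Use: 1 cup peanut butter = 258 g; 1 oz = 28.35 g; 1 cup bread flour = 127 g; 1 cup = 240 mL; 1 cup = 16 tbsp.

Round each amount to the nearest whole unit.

peanut butter: 63 oz; chopped pecans: 6 oz; bread flour: 1877 g

Scaling factor: 44/8 = 11/2 = 5.5.
peanut butter: 1.25 cup × 11/2 × 258 g/cup ÷ 28.35 g/oz ≈ 63 oz
chopped pecans: 30 g × 11/2 ÷ 28.35 g/oz ≈ 6 oz
bread flour: (2 cup + 11 tbsp = 2.6875 cup) × 11/2 × 127 g/cup ≈ 1877 g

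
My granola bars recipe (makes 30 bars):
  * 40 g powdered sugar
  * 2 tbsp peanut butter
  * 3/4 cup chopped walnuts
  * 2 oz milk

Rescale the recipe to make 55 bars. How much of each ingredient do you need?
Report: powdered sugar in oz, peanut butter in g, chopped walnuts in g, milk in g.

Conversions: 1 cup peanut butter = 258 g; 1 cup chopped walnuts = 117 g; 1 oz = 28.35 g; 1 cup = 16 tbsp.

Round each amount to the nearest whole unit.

Scaling factor: 55/30 = 11/6.
powdered sugar: 40 g × 11/6 ÷ 28.35 g/oz ≈ 3 oz
peanut butter: 2 tbsp × 11/6 ÷ 16 tbsp/cup × 258 g/cup ≈ 59 g
chopped walnuts: 0.75 cup × 11/6 × 117 g/cup ≈ 161 g
milk: 2 oz × 11/6 × 28.35 g/oz ≈ 104 g

powdered sugar: 3 oz; peanut butter: 59 g; chopped walnuts: 161 g; milk: 104 g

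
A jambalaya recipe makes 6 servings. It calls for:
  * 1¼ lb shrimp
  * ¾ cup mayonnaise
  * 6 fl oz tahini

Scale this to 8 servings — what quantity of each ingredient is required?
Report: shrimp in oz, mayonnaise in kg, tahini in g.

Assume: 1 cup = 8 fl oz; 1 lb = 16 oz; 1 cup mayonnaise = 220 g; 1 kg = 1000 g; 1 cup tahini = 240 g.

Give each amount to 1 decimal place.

Scaling factor: 8/6 = 4/3.
shrimp: 1.25 lb × 4/3 × 16 oz/lb ≈ 26.7 oz
mayonnaise: 0.75 cup × 4/3 × 220 g/cup ÷ 1000 g/kg ≈ 0.2 kg
tahini: 6 fl oz × 4/3 ÷ 8 fl oz/cup × 240 g/cup = 240.0 g

shrimp: 26.7 oz; mayonnaise: 0.2 kg; tahini: 240.0 g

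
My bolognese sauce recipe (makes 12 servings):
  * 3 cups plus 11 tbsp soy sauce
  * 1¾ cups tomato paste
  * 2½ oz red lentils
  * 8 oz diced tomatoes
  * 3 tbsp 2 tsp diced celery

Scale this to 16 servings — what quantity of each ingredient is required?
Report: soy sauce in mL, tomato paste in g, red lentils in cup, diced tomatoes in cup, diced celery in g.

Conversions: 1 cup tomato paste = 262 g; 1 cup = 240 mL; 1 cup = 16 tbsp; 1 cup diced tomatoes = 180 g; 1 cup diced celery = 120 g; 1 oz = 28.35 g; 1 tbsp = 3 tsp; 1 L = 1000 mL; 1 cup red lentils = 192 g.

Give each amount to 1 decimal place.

soy sauce: 1180.0 mL; tomato paste: 611.3 g; red lentils: 0.5 cup; diced tomatoes: 1.7 cup; diced celery: 36.7 g

Scaling factor: 16/12 = 4/3.
soy sauce: (3 cup + 11 tbsp = 3.6875 cup) × 4/3 × 240 mL/cup = 1180.0 mL
tomato paste: 1.75 cup × 4/3 × 262 g/cup ≈ 611.3 g
red lentils: 2.5 oz × 4/3 × 28.35 g/oz ÷ 192 g/cup ≈ 0.5 cup
diced tomatoes: 8 oz × 4/3 × 28.35 g/oz ÷ 180 g/cup ≈ 1.7 cup
diced celery: (3 tbsp + 2 tsp = 11/3 tbsp) × 4/3 ÷ 16 tbsp/cup × 120 g/cup ≈ 36.7 g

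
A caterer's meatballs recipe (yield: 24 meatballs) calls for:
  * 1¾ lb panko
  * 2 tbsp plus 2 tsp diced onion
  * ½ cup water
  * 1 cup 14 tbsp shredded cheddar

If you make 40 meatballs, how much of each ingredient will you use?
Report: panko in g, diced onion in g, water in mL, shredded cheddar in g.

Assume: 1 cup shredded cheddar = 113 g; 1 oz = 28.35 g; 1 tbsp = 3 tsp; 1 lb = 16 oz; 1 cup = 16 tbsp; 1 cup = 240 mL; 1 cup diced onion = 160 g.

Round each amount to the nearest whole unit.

Scaling factor: 40/24 = 5/3.
panko: 1.75 lb × 5/3 × 16 oz/lb × 28.35 g/oz = 1323 g
diced onion: (2 tbsp + 2 tsp = 8/3 tbsp) × 5/3 ÷ 16 tbsp/cup × 160 g/cup ≈ 44 g
water: 0.5 cup × 5/3 × 240 mL/cup = 200 mL
shredded cheddar: (1 cup + 14 tbsp = 1.875 cup) × 5/3 × 113 g/cup ≈ 353 g

panko: 1323 g; diced onion: 44 g; water: 200 mL; shredded cheddar: 353 g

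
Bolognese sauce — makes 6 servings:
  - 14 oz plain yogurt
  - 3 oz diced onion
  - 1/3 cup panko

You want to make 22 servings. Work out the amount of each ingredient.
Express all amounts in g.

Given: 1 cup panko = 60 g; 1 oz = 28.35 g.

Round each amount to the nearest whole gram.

plain yogurt: 1455 g; diced onion: 312 g; panko: 73 g

Scaling factor: 22/6 = 11/3.
plain yogurt: 14 oz × 11/3 × 28.35 g/oz ≈ 1455 g
diced onion: 3 oz × 11/3 × 28.35 g/oz ≈ 312 g
panko: 1/3 cup × 11/3 × 60 g/cup ≈ 73 g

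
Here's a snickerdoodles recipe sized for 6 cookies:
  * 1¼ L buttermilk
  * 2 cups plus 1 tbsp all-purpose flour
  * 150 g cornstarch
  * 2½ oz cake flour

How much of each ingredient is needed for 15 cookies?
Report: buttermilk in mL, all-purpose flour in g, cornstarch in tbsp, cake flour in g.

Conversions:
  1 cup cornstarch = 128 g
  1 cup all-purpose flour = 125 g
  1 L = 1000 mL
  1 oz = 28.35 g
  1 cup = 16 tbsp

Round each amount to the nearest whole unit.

Scaling factor: 15/6 = 5/2 = 2.5.
buttermilk: 1.25 L × 5/2 × 1000 mL/L = 3125 mL
all-purpose flour: (2 cup + 1 tbsp = 2.0625 cup) × 5/2 × 125 g/cup ≈ 645 g
cornstarch: 150 g × 5/2 ÷ 128 g/cup × 16 tbsp/cup ≈ 47 tbsp
cake flour: 2.5 oz × 5/2 × 28.35 g/oz ≈ 177 g

buttermilk: 3125 mL; all-purpose flour: 645 g; cornstarch: 47 tbsp; cake flour: 177 g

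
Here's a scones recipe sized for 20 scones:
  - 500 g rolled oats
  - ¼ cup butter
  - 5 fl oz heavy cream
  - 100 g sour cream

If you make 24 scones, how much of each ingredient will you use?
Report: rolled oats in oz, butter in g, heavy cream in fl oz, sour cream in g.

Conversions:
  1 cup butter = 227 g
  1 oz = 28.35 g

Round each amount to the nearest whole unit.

Scaling factor: 24/20 = 6/5 = 1.2.
rolled oats: 500 g × 6/5 ÷ 28.35 g/oz ≈ 21 oz
butter: 0.25 cup × 6/5 × 227 g/cup ≈ 68 g
heavy cream: 5 fl oz × 6/5 = 6 fl oz
sour cream: 100 g × 6/5 = 120 g

rolled oats: 21 oz; butter: 68 g; heavy cream: 6 fl oz; sour cream: 120 g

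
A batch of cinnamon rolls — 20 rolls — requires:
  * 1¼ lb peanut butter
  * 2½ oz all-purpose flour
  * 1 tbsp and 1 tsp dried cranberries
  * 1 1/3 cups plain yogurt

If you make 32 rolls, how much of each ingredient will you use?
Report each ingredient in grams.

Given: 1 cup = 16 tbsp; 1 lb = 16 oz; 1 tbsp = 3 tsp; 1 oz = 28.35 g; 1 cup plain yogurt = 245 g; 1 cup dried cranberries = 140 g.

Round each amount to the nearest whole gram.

peanut butter: 907 g; all-purpose flour: 113 g; dried cranberries: 19 g; plain yogurt: 523 g

Scaling factor: 32/20 = 8/5 = 1.6.
peanut butter: 1.25 lb × 8/5 × 16 oz/lb × 28.35 g/oz ≈ 907 g
all-purpose flour: 2.5 oz × 8/5 × 28.35 g/oz ≈ 113 g
dried cranberries: (1 tbsp + 1 tsp = 4/3 tbsp) × 8/5 ÷ 16 tbsp/cup × 140 g/cup ≈ 19 g
plain yogurt: 4/3 cup × 8/5 × 245 g/cup ≈ 523 g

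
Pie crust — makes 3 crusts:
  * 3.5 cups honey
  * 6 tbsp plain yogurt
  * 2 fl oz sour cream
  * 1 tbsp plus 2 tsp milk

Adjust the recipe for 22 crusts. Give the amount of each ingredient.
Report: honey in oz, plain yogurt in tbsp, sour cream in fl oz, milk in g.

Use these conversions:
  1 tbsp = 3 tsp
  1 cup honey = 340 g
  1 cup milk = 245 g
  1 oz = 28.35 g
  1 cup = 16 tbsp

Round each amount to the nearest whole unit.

honey: 308 oz; plain yogurt: 44 tbsp; sour cream: 15 fl oz; milk: 187 g

Scaling factor: 22/3.
honey: 3.5 cup × 22/3 × 340 g/cup ÷ 28.35 g/oz ≈ 308 oz
plain yogurt: 6 tbsp × 22/3 = 44 tbsp
sour cream: 2 fl oz × 22/3 ≈ 15 fl oz
milk: (1 tbsp + 2 tsp = 5/3 tbsp) × 22/3 ÷ 16 tbsp/cup × 245 g/cup ≈ 187 g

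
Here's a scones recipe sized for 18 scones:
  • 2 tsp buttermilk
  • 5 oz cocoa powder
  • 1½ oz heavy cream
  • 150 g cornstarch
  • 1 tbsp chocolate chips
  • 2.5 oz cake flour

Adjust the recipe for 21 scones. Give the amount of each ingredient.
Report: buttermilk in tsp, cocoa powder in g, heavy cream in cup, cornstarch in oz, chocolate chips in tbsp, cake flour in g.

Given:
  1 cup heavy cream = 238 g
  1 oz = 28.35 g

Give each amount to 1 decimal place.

Scaling factor: 21/18 = 7/6.
buttermilk: 2 tsp × 7/6 ≈ 2.3 tsp
cocoa powder: 5 oz × 7/6 × 28.35 g/oz ≈ 165.4 g
heavy cream: 1.5 oz × 7/6 × 28.35 g/oz ÷ 238 g/cup ≈ 0.2 cup
cornstarch: 150 g × 7/6 ÷ 28.35 g/oz ≈ 6.2 oz
chocolate chips: 1 tbsp × 7/6 ≈ 1.2 tbsp
cake flour: 2.5 oz × 7/6 × 28.35 g/oz ≈ 82.7 g

buttermilk: 2.3 tsp; cocoa powder: 165.4 g; heavy cream: 0.2 cup; cornstarch: 6.2 oz; chocolate chips: 1.2 tbsp; cake flour: 82.7 g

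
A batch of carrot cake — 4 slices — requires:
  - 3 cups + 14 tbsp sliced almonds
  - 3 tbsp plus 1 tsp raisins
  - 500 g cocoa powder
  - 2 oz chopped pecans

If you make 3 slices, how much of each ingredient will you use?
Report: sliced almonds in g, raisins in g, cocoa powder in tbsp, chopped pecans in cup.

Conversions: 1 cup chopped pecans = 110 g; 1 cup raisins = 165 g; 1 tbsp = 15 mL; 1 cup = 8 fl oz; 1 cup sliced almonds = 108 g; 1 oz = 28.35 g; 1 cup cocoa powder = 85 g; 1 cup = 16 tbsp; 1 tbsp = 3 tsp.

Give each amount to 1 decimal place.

sliced almonds: 313.9 g; raisins: 25.8 g; cocoa powder: 70.6 tbsp; chopped pecans: 0.4 cup

Scaling factor: 3/4 = 0.75.
sliced almonds: (3 cup + 14 tbsp = 3.875 cup) × 3/4 × 108 g/cup ≈ 313.9 g
raisins: (3 tbsp + 1 tsp = 10/3 tbsp) × 3/4 ÷ 16 tbsp/cup × 165 g/cup ≈ 25.8 g
cocoa powder: 500 g × 3/4 ÷ 85 g/cup × 16 tbsp/cup ≈ 70.6 tbsp
chopped pecans: 2 oz × 3/4 × 28.35 g/oz ÷ 110 g/cup ≈ 0.4 cup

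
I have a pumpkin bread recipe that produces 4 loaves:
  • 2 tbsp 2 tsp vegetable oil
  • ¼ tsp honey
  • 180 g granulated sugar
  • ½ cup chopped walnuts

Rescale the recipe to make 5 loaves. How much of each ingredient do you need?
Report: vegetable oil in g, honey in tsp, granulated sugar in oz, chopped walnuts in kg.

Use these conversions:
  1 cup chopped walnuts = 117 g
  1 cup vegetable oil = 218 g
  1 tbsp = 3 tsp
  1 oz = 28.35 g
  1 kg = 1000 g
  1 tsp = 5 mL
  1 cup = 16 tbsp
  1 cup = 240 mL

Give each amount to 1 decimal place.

vegetable oil: 45.4 g; honey: 0.3 tsp; granulated sugar: 7.9 oz; chopped walnuts: 0.1 kg

Scaling factor: 5/4 = 1.25.
vegetable oil: (2 tbsp + 2 tsp = 8/3 tbsp) × 5/4 ÷ 16 tbsp/cup × 218 g/cup ≈ 45.4 g
honey: 0.25 tsp × 5/4 ≈ 0.3 tsp
granulated sugar: 180 g × 5/4 ÷ 28.35 g/oz ≈ 7.9 oz
chopped walnuts: 0.5 cup × 5/4 × 117 g/cup ÷ 1000 g/kg ≈ 0.1 kg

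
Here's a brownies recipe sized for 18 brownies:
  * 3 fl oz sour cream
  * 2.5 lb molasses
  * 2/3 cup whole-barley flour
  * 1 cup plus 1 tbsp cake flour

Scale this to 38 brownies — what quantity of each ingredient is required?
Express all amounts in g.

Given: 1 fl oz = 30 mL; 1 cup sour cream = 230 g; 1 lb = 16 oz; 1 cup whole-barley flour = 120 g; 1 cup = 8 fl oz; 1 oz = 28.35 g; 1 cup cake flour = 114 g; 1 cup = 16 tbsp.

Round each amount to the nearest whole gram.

sour cream: 182 g; molasses: 2394 g; whole-barley flour: 169 g; cake flour: 256 g

Scaling factor: 38/18 = 19/9.
sour cream: 3 fl oz × 19/9 ÷ 8 fl oz/cup × 230 g/cup ≈ 182 g
molasses: 2.5 lb × 19/9 × 16 oz/lb × 28.35 g/oz = 2394 g
whole-barley flour: 2/3 cup × 19/9 × 120 g/cup ≈ 169 g
cake flour: (1 cup + 1 tbsp = 1.0625 cup) × 19/9 × 114 g/cup ≈ 256 g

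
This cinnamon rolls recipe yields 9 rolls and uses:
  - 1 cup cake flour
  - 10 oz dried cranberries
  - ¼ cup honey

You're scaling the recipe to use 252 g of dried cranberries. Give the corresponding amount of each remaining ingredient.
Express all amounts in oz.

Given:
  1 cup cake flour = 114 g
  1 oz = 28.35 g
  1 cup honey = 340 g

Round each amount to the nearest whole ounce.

cake flour: 4 oz; honey: 3 oz

The original recipe has 283.5 g of dried cranberries, so the scaling factor is 252 ÷ 283.5 = 8/9.
cake flour: 1 cup × 8/9 × 114 g/cup ÷ 28.35 g/oz ≈ 4 oz
honey: 0.25 cup × 8/9 × 340 g/cup ÷ 28.35 g/oz ≈ 3 oz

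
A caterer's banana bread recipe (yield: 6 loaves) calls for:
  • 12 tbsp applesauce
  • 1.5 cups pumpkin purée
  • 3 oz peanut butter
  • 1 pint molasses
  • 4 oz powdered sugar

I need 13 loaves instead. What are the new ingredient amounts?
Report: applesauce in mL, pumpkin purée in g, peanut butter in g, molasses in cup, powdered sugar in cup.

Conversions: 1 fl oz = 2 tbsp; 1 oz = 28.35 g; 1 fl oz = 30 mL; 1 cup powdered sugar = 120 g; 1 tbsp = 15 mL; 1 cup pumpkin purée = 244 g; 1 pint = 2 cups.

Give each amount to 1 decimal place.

Scaling factor: 13/6.
applesauce: 12 tbsp × 13/6 × 15 mL/tbsp = 390.0 mL
pumpkin purée: 1.5 cup × 13/6 × 244 g/cup = 793.0 g
peanut butter: 3 oz × 13/6 × 28.35 g/oz ≈ 184.3 g
molasses: 1 pint × 13/6 × 2 cup/pint ≈ 4.3 cup
powdered sugar: 4 oz × 13/6 × 28.35 g/oz ÷ 120 g/cup ≈ 2.0 cup

applesauce: 390.0 mL; pumpkin purée: 793.0 g; peanut butter: 184.3 g; molasses: 4.3 cup; powdered sugar: 2.0 cup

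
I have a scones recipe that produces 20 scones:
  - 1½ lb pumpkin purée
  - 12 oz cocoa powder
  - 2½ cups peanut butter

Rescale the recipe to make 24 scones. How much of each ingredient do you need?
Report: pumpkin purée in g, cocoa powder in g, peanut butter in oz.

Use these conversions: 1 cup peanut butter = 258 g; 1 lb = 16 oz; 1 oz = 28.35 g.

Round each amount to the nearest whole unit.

Scaling factor: 24/20 = 6/5 = 1.2.
pumpkin purée: 1.5 lb × 6/5 × 16 oz/lb × 28.35 g/oz ≈ 816 g
cocoa powder: 12 oz × 6/5 × 28.35 g/oz ≈ 408 g
peanut butter: 2.5 cup × 6/5 × 258 g/cup ÷ 28.35 g/oz ≈ 27 oz

pumpkin purée: 816 g; cocoa powder: 408 g; peanut butter: 27 oz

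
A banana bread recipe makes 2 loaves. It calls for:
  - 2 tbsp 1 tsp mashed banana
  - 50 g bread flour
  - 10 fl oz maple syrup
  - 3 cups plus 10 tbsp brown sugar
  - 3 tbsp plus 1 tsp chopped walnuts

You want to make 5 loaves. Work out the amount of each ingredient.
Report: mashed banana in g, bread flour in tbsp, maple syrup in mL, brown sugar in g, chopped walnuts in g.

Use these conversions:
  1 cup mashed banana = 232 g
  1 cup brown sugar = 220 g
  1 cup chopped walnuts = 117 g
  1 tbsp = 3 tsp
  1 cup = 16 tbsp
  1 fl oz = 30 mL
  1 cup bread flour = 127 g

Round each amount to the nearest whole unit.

mashed banana: 85 g; bread flour: 16 tbsp; maple syrup: 750 mL; brown sugar: 1994 g; chopped walnuts: 61 g

Scaling factor: 5/2 = 2.5.
mashed banana: (2 tbsp + 1 tsp = 7/3 tbsp) × 5/2 ÷ 16 tbsp/cup × 232 g/cup ≈ 85 g
bread flour: 50 g × 5/2 ÷ 127 g/cup × 16 tbsp/cup ≈ 16 tbsp
maple syrup: 10 fl oz × 5/2 × 30 mL/fl oz = 750 mL
brown sugar: (3 cup + 10 tbsp = 3.625 cup) × 5/2 × 220 g/cup ≈ 1994 g
chopped walnuts: (3 tbsp + 1 tsp = 10/3 tbsp) × 5/2 ÷ 16 tbsp/cup × 117 g/cup ≈ 61 g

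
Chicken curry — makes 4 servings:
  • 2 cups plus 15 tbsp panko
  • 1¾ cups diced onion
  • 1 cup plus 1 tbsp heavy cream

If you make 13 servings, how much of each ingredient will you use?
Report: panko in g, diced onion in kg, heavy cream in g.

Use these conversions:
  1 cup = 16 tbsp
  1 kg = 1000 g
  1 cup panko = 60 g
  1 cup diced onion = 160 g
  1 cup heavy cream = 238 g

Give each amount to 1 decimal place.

panko: 572.8 g; diced onion: 0.9 kg; heavy cream: 821.8 g

Scaling factor: 13/4 = 3.25.
panko: (2 cup + 15 tbsp = 2.9375 cup) × 13/4 × 60 g/cup ≈ 572.8 g
diced onion: 1.75 cup × 13/4 × 160 g/cup ÷ 1000 g/kg ≈ 0.9 kg
heavy cream: (1 cup + 1 tbsp = 1.0625 cup) × 13/4 × 238 g/cup ≈ 821.8 g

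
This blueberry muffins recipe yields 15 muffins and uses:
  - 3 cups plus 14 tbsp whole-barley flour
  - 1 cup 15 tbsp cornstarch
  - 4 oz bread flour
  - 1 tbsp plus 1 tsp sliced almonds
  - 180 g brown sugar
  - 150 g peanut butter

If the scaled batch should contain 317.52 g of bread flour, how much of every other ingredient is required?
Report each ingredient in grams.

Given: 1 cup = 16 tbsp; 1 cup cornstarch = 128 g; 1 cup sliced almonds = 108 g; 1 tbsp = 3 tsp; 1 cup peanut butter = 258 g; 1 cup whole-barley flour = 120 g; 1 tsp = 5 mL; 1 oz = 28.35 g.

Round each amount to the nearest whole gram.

The original recipe has 113.4 g of bread flour, so the scaling factor is 317.52 ÷ 113.4 = 14/5 = 2.8.
whole-barley flour: (3 cup + 14 tbsp = 3.875 cup) × 14/5 × 120 g/cup = 1302 g
cornstarch: (1 cup + 15 tbsp = 1.9375 cup) × 14/5 × 128 g/cup ≈ 694 g
sliced almonds: (1 tbsp + 1 tsp = 4/3 tbsp) × 14/5 ÷ 16 tbsp/cup × 108 g/cup ≈ 25 g
brown sugar: 180 g × 14/5 = 504 g
peanut butter: 150 g × 14/5 = 420 g

whole-barley flour: 1302 g; cornstarch: 694 g; sliced almonds: 25 g; brown sugar: 504 g; peanut butter: 420 g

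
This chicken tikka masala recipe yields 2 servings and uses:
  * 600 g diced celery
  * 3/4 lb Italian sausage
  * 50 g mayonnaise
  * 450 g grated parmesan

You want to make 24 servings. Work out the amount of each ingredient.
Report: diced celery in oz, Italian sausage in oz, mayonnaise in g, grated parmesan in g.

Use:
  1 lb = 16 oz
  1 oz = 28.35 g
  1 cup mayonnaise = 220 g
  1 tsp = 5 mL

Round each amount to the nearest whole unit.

diced celery: 254 oz; Italian sausage: 144 oz; mayonnaise: 600 g; grated parmesan: 5400 g

Scaling factor: 24/2 = 12.
diced celery: 600 g × 12 ÷ 28.35 g/oz ≈ 254 oz
Italian sausage: 0.75 lb × 12 × 16 oz/lb = 144 oz
mayonnaise: 50 g × 12 = 600 g
grated parmesan: 450 g × 12 = 5400 g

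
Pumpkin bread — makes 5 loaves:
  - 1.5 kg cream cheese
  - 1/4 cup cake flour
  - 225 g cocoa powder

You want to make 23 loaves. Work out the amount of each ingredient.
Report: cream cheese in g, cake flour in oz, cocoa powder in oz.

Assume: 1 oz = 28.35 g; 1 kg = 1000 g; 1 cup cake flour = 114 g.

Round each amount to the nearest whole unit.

Scaling factor: 23/5 = 4.6.
cream cheese: 1.5 kg × 23/5 × 1000 g/kg = 6900 g
cake flour: 0.25 cup × 23/5 × 114 g/cup ÷ 28.35 g/oz ≈ 5 oz
cocoa powder: 225 g × 23/5 ÷ 28.35 g/oz ≈ 37 oz

cream cheese: 6900 g; cake flour: 5 oz; cocoa powder: 37 oz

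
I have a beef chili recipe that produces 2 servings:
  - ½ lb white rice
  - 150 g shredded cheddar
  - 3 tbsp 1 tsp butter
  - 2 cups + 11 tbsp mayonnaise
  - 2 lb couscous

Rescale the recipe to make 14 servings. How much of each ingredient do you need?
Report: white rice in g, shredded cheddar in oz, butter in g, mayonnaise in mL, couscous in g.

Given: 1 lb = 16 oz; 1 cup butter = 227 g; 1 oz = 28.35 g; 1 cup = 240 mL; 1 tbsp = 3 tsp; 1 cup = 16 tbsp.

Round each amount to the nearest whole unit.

white rice: 1588 g; shredded cheddar: 37 oz; butter: 331 g; mayonnaise: 4515 mL; couscous: 6350 g

Scaling factor: 14/2 = 7.
white rice: 0.5 lb × 7 × 16 oz/lb × 28.35 g/oz ≈ 1588 g
shredded cheddar: 150 g × 7 ÷ 28.35 g/oz ≈ 37 oz
butter: (3 tbsp + 1 tsp = 10/3 tbsp) × 7 ÷ 16 tbsp/cup × 227 g/cup ≈ 331 g
mayonnaise: (2 cup + 11 tbsp = 2.6875 cup) × 7 × 240 mL/cup = 4515 mL
couscous: 2 lb × 7 × 16 oz/lb × 28.35 g/oz ≈ 6350 g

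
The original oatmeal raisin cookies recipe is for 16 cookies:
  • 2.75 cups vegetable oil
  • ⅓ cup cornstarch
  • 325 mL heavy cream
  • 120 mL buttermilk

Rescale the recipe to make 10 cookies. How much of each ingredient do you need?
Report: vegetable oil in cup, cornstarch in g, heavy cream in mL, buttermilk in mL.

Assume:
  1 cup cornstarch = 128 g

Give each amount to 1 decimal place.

Scaling factor: 10/16 = 5/8 = 0.625.
vegetable oil: 2.75 cup × 5/8 ≈ 1.7 cup
cornstarch: 1/3 cup × 5/8 × 128 g/cup ≈ 26.7 g
heavy cream: 325 mL × 5/8 ≈ 203.1 mL
buttermilk: 120 mL × 5/8 = 75.0 mL

vegetable oil: 1.7 cup; cornstarch: 26.7 g; heavy cream: 203.1 mL; buttermilk: 75.0 mL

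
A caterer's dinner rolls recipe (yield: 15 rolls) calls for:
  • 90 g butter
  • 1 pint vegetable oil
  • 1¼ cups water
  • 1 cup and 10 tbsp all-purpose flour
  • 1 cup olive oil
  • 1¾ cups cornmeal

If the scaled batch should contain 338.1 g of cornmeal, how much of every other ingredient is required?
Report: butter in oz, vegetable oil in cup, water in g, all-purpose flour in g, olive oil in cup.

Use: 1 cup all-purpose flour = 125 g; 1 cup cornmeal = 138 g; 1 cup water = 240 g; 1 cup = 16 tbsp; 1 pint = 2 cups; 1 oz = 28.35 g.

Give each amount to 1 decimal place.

The original recipe has 241.5 g of cornmeal, so the scaling factor is 338.1 ÷ 241.5 = 7/5 = 1.4.
butter: 90 g × 7/5 ÷ 28.35 g/oz ≈ 4.4 oz
vegetable oil: 1 pint × 7/5 × 2 cup/pint = 2.8 cup
water: 1.25 cup × 7/5 × 240 g/cup = 420.0 g
all-purpose flour: (1 cup + 10 tbsp = 1.625 cup) × 7/5 × 125 g/cup ≈ 284.4 g
olive oil: 1 cup × 7/5 = 1.4 cup

butter: 4.4 oz; vegetable oil: 2.8 cup; water: 420.0 g; all-purpose flour: 284.4 g; olive oil: 1.4 cup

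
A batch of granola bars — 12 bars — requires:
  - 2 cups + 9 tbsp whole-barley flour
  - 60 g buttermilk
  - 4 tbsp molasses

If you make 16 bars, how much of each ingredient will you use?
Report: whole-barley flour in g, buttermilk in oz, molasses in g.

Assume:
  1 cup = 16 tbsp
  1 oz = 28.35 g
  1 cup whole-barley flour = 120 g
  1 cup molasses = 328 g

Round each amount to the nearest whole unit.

whole-barley flour: 410 g; buttermilk: 3 oz; molasses: 109 g

Scaling factor: 16/12 = 4/3.
whole-barley flour: (2 cup + 9 tbsp = 2.5625 cup) × 4/3 × 120 g/cup = 410 g
buttermilk: 60 g × 4/3 ÷ 28.35 g/oz ≈ 3 oz
molasses: 4 tbsp × 4/3 ÷ 16 tbsp/cup × 328 g/cup ≈ 109 g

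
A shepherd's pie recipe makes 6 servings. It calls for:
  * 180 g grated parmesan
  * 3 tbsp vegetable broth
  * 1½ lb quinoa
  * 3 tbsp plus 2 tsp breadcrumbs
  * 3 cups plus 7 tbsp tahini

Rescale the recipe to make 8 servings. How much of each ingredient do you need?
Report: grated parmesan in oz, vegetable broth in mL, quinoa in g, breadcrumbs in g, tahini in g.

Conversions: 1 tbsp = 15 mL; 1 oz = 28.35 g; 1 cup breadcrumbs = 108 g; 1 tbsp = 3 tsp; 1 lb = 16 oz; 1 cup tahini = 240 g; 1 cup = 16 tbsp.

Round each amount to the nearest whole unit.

Scaling factor: 8/6 = 4/3.
grated parmesan: 180 g × 4/3 ÷ 28.35 g/oz ≈ 8 oz
vegetable broth: 3 tbsp × 4/3 × 15 mL/tbsp = 60 mL
quinoa: 1.5 lb × 4/3 × 16 oz/lb × 28.35 g/oz ≈ 907 g
breadcrumbs: (3 tbsp + 2 tsp = 11/3 tbsp) × 4/3 ÷ 16 tbsp/cup × 108 g/cup = 33 g
tahini: (3 cup + 7 tbsp = 3.4375 cup) × 4/3 × 240 g/cup = 1100 g

grated parmesan: 8 oz; vegetable broth: 60 mL; quinoa: 907 g; breadcrumbs: 33 g; tahini: 1100 g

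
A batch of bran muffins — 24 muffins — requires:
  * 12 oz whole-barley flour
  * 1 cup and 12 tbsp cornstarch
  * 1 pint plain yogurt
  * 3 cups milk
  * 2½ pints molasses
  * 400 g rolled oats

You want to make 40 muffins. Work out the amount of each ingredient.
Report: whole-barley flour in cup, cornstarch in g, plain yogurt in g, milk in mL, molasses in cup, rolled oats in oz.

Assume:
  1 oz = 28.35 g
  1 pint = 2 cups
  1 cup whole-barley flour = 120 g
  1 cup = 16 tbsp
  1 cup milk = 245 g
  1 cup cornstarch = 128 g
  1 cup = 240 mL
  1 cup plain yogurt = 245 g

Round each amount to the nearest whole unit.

Scaling factor: 40/24 = 5/3.
whole-barley flour: 12 oz × 5/3 × 28.35 g/oz ÷ 120 g/cup ≈ 5 cup
cornstarch: (1 cup + 12 tbsp = 1.75 cup) × 5/3 × 128 g/cup ≈ 373 g
plain yogurt: 1 pint × 5/3 × 2 cup/pint × 245 g/cup ≈ 817 g
milk: 3 cup × 5/3 × 240 mL/cup = 1200 mL
molasses: 2.5 pint × 5/3 × 2 cup/pint ≈ 8 cup
rolled oats: 400 g × 5/3 ÷ 28.35 g/oz ≈ 24 oz

whole-barley flour: 5 cup; cornstarch: 373 g; plain yogurt: 817 g; milk: 1200 mL; molasses: 8 cup; rolled oats: 24 oz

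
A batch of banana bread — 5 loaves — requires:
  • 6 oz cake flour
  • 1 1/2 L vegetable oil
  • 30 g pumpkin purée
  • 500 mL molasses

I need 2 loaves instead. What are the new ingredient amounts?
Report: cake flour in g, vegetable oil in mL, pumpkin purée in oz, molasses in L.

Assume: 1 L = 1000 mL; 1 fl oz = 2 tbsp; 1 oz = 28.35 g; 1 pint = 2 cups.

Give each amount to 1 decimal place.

cake flour: 68.0 g; vegetable oil: 600.0 mL; pumpkin purée: 0.4 oz; molasses: 0.2 L

Scaling factor: 2/5 = 0.4.
cake flour: 6 oz × 2/5 × 28.35 g/oz ≈ 68.0 g
vegetable oil: 1.5 L × 2/5 × 1000 mL/L = 600.0 mL
pumpkin purée: 30 g × 2/5 ÷ 28.35 g/oz ≈ 0.4 oz
molasses: 500 mL × 2/5 ÷ 1000 mL/L = 0.2 L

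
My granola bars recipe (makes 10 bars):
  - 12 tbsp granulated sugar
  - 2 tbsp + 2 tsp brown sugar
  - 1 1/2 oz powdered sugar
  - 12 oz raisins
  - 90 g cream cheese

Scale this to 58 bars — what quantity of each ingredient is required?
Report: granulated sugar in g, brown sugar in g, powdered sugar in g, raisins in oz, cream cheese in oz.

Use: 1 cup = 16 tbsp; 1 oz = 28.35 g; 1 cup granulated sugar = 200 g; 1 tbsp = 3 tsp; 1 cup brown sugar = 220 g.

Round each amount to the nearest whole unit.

Scaling factor: 58/10 = 29/5 = 5.8.
granulated sugar: 12 tbsp × 29/5 ÷ 16 tbsp/cup × 200 g/cup = 870 g
brown sugar: (2 tbsp + 2 tsp = 8/3 tbsp) × 29/5 ÷ 16 tbsp/cup × 220 g/cup ≈ 213 g
powdered sugar: 1.5 oz × 29/5 × 28.35 g/oz ≈ 247 g
raisins: 12 oz × 29/5 ≈ 70 oz
cream cheese: 90 g × 29/5 ÷ 28.35 g/oz ≈ 18 oz

granulated sugar: 870 g; brown sugar: 213 g; powdered sugar: 247 g; raisins: 70 oz; cream cheese: 18 oz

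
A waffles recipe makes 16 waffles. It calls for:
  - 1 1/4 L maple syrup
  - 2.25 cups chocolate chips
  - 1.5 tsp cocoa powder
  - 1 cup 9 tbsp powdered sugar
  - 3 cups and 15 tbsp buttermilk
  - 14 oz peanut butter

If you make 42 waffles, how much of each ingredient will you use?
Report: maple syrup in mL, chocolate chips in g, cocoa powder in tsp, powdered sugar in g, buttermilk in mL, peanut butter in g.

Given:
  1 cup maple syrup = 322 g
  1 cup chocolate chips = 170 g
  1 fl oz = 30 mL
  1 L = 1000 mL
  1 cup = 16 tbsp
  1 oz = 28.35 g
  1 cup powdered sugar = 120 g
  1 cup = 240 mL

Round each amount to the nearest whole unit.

maple syrup: 3281 mL; chocolate chips: 1004 g; cocoa powder: 4 tsp; powdered sugar: 492 g; buttermilk: 2481 mL; peanut butter: 1042 g

Scaling factor: 42/16 = 21/8 = 2.625.
maple syrup: 1.25 L × 21/8 × 1000 mL/L ≈ 3281 mL
chocolate chips: 2.25 cup × 21/8 × 170 g/cup ≈ 1004 g
cocoa powder: 1.5 tsp × 21/8 ≈ 4 tsp
powdered sugar: (1 cup + 9 tbsp = 1.5625 cup) × 21/8 × 120 g/cup ≈ 492 g
buttermilk: (3 cup + 15 tbsp = 3.9375 cup) × 21/8 × 240 mL/cup ≈ 2481 mL
peanut butter: 14 oz × 21/8 × 28.35 g/oz ≈ 1042 g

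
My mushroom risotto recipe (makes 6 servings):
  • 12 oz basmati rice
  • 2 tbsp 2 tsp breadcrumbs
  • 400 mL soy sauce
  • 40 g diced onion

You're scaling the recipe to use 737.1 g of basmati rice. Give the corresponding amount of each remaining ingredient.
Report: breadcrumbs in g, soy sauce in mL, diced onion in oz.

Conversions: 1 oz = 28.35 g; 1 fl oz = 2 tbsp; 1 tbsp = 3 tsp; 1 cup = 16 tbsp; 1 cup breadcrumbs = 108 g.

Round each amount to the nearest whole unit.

breadcrumbs: 39 g; soy sauce: 867 mL; diced onion: 3 oz

The original recipe has 340.2 g of basmati rice, so the scaling factor is 737.1 ÷ 340.2 = 13/6.
breadcrumbs: (2 tbsp + 2 tsp = 8/3 tbsp) × 13/6 ÷ 16 tbsp/cup × 108 g/cup = 39 g
soy sauce: 400 mL × 13/6 ≈ 867 mL
diced onion: 40 g × 13/6 ÷ 28.35 g/oz ≈ 3 oz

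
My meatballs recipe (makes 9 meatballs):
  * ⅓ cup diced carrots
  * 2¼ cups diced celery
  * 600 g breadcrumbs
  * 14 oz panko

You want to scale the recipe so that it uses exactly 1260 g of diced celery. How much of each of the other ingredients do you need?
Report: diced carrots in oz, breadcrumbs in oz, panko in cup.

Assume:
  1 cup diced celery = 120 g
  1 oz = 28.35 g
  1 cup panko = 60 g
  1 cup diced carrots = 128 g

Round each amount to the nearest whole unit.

diced carrots: 7 oz; breadcrumbs: 99 oz; panko: 31 cup

The original recipe has 270 g of diced celery, so the scaling factor is 1260 ÷ 270 = 14/3.
diced carrots: 1/3 cup × 14/3 × 128 g/cup ÷ 28.35 g/oz ≈ 7 oz
breadcrumbs: 600 g × 14/3 ÷ 28.35 g/oz ≈ 99 oz
panko: 14 oz × 14/3 × 28.35 g/oz ÷ 60 g/cup ≈ 31 cup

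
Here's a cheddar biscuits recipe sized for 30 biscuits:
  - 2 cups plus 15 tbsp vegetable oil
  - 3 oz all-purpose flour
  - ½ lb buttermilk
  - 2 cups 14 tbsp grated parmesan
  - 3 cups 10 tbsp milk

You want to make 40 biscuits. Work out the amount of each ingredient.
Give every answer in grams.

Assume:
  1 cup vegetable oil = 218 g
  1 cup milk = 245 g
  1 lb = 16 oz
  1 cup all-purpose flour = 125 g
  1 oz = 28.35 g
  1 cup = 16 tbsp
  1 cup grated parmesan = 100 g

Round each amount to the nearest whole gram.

Scaling factor: 40/30 = 4/3.
vegetable oil: (2 cup + 15 tbsp = 2.9375 cup) × 4/3 × 218 g/cup ≈ 854 g
all-purpose flour: 3 oz × 4/3 × 28.35 g/oz ≈ 113 g
buttermilk: 0.5 lb × 4/3 × 16 oz/lb × 28.35 g/oz ≈ 302 g
grated parmesan: (2 cup + 14 tbsp = 2.875 cup) × 4/3 × 100 g/cup ≈ 383 g
milk: (3 cup + 10 tbsp = 3.625 cup) × 4/3 × 245 g/cup ≈ 1184 g

vegetable oil: 854 g; all-purpose flour: 113 g; buttermilk: 302 g; grated parmesan: 383 g; milk: 1184 g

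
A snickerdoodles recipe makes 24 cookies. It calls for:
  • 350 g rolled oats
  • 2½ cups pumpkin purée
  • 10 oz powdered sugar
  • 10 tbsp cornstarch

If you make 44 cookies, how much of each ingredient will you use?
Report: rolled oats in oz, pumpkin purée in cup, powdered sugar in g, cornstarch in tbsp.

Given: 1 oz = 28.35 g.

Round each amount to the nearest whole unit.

rolled oats: 23 oz; pumpkin purée: 5 cup; powdered sugar: 520 g; cornstarch: 18 tbsp

Scaling factor: 44/24 = 11/6.
rolled oats: 350 g × 11/6 ÷ 28.35 g/oz ≈ 23 oz
pumpkin purée: 2.5 cup × 11/6 ≈ 5 cup
powdered sugar: 10 oz × 11/6 × 28.35 g/oz ≈ 520 g
cornstarch: 10 tbsp × 11/6 ≈ 18 tbsp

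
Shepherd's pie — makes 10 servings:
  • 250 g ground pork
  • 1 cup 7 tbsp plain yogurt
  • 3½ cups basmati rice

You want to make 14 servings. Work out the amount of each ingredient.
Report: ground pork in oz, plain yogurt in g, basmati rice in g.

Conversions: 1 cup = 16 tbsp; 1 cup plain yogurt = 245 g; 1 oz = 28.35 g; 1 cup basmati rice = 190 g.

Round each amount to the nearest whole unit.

ground pork: 12 oz; plain yogurt: 493 g; basmati rice: 931 g

Scaling factor: 14/10 = 7/5 = 1.4.
ground pork: 250 g × 7/5 ÷ 28.35 g/oz ≈ 12 oz
plain yogurt: (1 cup + 7 tbsp = 1.4375 cup) × 7/5 × 245 g/cup ≈ 493 g
basmati rice: 3.5 cup × 7/5 × 190 g/cup = 931 g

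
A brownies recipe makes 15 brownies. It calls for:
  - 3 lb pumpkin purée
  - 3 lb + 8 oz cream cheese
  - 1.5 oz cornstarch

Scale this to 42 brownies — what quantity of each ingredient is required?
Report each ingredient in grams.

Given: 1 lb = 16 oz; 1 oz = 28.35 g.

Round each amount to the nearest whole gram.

Scaling factor: 42/15 = 14/5 = 2.8.
pumpkin purée: 3 lb × 14/5 × 16 oz/lb × 28.35 g/oz ≈ 3810 g
cream cheese: (3 lb + 8 oz = 3.5 lb) × 14/5 × 16 oz/lb × 28.35 g/oz ≈ 4445 g
cornstarch: 1.5 oz × 14/5 × 28.35 g/oz ≈ 119 g

pumpkin purée: 3810 g; cream cheese: 4445 g; cornstarch: 119 g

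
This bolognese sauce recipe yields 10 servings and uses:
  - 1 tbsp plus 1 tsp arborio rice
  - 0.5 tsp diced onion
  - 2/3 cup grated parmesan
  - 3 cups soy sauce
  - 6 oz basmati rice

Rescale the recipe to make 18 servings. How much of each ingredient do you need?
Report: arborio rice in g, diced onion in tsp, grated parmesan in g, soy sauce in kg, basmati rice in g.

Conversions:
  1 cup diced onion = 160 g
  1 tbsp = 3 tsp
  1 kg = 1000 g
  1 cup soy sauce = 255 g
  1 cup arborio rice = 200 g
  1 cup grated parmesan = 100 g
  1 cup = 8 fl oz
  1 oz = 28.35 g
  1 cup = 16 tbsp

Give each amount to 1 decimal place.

arborio rice: 30.0 g; diced onion: 0.9 tsp; grated parmesan: 120.0 g; soy sauce: 1.4 kg; basmati rice: 306.2 g

Scaling factor: 18/10 = 9/5 = 1.8.
arborio rice: (1 tbsp + 1 tsp = 4/3 tbsp) × 9/5 ÷ 16 tbsp/cup × 200 g/cup = 30.0 g
diced onion: 0.5 tsp × 9/5 = 0.9 tsp
grated parmesan: 2/3 cup × 9/5 × 100 g/cup = 120.0 g
soy sauce: 3 cup × 9/5 × 255 g/cup ÷ 1000 g/kg ≈ 1.4 kg
basmati rice: 6 oz × 9/5 × 28.35 g/oz ≈ 306.2 g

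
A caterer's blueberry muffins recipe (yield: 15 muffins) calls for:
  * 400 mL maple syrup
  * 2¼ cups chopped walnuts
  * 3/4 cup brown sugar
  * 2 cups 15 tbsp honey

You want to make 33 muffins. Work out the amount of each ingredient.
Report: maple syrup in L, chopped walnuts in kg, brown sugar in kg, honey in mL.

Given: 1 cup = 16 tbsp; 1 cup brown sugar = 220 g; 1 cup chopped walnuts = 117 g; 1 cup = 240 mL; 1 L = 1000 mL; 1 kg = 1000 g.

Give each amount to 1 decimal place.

maple syrup: 0.9 L; chopped walnuts: 0.6 kg; brown sugar: 0.4 kg; honey: 1551.0 mL

Scaling factor: 33/15 = 11/5 = 2.2.
maple syrup: 400 mL × 11/5 ÷ 1000 mL/L ≈ 0.9 L
chopped walnuts: 2.25 cup × 11/5 × 117 g/cup ÷ 1000 g/kg ≈ 0.6 kg
brown sugar: 0.75 cup × 11/5 × 220 g/cup ÷ 1000 g/kg ≈ 0.4 kg
honey: (2 cup + 15 tbsp = 2.9375 cup) × 11/5 × 240 mL/cup = 1551.0 mL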